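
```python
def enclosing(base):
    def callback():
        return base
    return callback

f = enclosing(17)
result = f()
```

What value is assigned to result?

Step 1: enclosing(17) creates closure capturing base = 17.
Step 2: f() returns the captured base = 17.
Step 3: result = 17

The answer is 17.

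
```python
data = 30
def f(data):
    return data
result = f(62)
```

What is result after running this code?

Step 1: Global data = 30.
Step 2: f(62) takes parameter data = 62, which shadows the global.
Step 3: result = 62

The answer is 62.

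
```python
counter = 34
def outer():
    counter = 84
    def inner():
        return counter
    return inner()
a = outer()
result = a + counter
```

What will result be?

Step 1: outer() has local counter = 84. inner() reads from enclosing.
Step 2: outer() returns 84. Global counter = 34 unchanged.
Step 3: result = 84 + 34 = 118

The answer is 118.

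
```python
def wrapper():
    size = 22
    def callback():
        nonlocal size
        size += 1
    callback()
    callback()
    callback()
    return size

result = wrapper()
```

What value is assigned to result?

Step 1: size starts at 22.
Step 2: callback() is called 3 times, each adding 1.
Step 3: size = 22 + 1 * 3 = 25

The answer is 25.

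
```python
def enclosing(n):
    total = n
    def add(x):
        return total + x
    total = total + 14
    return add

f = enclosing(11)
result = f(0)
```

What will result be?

Step 1: enclosing(11) sets total = 11, then total = 11 + 14 = 25.
Step 2: Closures capture by reference, so add sees total = 25.
Step 3: f(0) returns 25 + 0 = 25

The answer is 25.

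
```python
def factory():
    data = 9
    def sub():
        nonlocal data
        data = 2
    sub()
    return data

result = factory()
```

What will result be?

Step 1: factory() sets data = 9.
Step 2: sub() uses nonlocal to reassign data = 2.
Step 3: result = 2

The answer is 2.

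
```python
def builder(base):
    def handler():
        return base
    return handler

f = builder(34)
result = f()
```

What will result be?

Step 1: builder(34) creates closure capturing base = 34.
Step 2: f() returns the captured base = 34.
Step 3: result = 34

The answer is 34.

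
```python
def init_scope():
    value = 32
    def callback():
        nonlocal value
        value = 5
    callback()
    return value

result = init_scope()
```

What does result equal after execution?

Step 1: init_scope() sets value = 32.
Step 2: callback() uses nonlocal to reassign value = 5.
Step 3: result = 5

The answer is 5.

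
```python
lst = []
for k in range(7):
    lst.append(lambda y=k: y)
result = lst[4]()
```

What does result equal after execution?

Step 1: Default argument y=k captures k's value at each iteration.
Step 2: lst[4] captured y = 4 when k was 4.
Step 3: result = 4

The answer is 4.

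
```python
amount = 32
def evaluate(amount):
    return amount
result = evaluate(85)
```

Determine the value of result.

Step 1: Global amount = 32.
Step 2: evaluate(85) takes parameter amount = 85, which shadows the global.
Step 3: result = 85

The answer is 85.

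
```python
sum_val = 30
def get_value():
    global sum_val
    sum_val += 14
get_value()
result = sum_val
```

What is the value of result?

Step 1: sum_val = 30 globally.
Step 2: get_value() modifies global sum_val: sum_val += 14 = 44.
Step 3: result = 44

The answer is 44.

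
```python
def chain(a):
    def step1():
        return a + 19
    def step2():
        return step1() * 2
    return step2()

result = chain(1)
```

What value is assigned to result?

Step 1: chain(1) captures a = 1.
Step 2: step2() calls step1() which returns 1 + 19 = 20.
Step 3: step2() returns 20 * 2 = 40

The answer is 40.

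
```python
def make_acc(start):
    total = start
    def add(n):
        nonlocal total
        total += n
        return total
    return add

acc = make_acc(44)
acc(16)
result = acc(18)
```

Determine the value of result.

Step 1: make_acc(44) creates closure with total = 44.
Step 2: First acc(16): total = 44 + 16 = 60.
Step 3: Second acc(18): total = 60 + 18 = 78. result = 78

The answer is 78.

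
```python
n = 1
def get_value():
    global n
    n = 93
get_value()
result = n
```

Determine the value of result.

Step 1: n = 1 globally.
Step 2: get_value() declares global n and sets it to 93.
Step 3: After get_value(), global n = 93. result = 93

The answer is 93.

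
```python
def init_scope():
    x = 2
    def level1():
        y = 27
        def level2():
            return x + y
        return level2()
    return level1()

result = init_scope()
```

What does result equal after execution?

Step 1: x = 2 in init_scope. y = 27 in level1.
Step 2: level2() reads x = 2 and y = 27 from enclosing scopes.
Step 3: result = 2 + 27 = 29

The answer is 29.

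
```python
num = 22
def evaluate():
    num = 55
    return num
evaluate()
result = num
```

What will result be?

Step 1: Global num = 22.
Step 2: evaluate() creates local num = 55 (shadow, not modification).
Step 3: After evaluate() returns, global num is unchanged. result = 22

The answer is 22.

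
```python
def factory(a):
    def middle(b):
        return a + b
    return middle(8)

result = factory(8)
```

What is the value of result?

Step 1: factory(8) passes a = 8.
Step 2: middle(8) has b = 8, reads a = 8 from enclosing.
Step 3: result = 8 + 8 = 16

The answer is 16.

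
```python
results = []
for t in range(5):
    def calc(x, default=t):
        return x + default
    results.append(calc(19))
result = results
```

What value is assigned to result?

Step 1: Default argument default=t is evaluated at function definition time.
Step 2: Each iteration creates calc with default = current t value.
Step 3: calc(19) returns 19 + default. results = [19, 20, 21, 22, 23]

The answer is [19, 20, 21, 22, 23].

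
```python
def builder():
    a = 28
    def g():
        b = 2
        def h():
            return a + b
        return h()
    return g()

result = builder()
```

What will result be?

Step 1: builder() defines a = 28. g() defines b = 2.
Step 2: h() accesses both from enclosing scopes: a = 28, b = 2.
Step 3: result = 28 + 2 = 30

The answer is 30.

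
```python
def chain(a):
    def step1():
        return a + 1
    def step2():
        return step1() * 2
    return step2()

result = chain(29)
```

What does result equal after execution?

Step 1: chain(29) captures a = 29.
Step 2: step2() calls step1() which returns 29 + 1 = 30.
Step 3: step2() returns 30 * 2 = 60

The answer is 60.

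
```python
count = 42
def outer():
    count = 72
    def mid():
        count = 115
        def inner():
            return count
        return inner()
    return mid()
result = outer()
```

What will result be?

Step 1: Three levels of shadowing: global 42, outer 72, mid 115.
Step 2: inner() finds count = 115 in enclosing mid() scope.
Step 3: result = 115

The answer is 115.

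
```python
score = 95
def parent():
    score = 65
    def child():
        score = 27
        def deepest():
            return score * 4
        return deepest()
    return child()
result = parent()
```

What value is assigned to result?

Step 1: deepest() looks up score through LEGB: not local, finds score = 27 in enclosing child().
Step 2: Returns 27 * 4 = 108.
Step 3: result = 108

The answer is 108.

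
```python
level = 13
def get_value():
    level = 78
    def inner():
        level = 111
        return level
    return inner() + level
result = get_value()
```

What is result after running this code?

Step 1: get_value() has local level = 78. inner() has local level = 111.
Step 2: inner() returns its local level = 111.
Step 3: get_value() returns 111 + its own level (78) = 189

The answer is 189.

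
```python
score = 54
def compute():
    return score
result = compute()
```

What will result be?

Step 1: score = 54 is defined in the global scope.
Step 2: compute() looks up score. No local score exists, so Python checks the global scope via LEGB rule and finds score = 54.
Step 3: result = 54

The answer is 54.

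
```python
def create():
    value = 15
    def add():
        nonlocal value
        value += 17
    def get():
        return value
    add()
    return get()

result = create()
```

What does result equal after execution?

Step 1: value = 15. add() modifies it via nonlocal, get() reads it.
Step 2: add() makes value = 15 + 17 = 32.
Step 3: get() returns 32. result = 32

The answer is 32.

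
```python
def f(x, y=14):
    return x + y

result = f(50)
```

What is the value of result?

Step 1: f(50) uses default y = 14.
Step 2: Returns 50 + 14 = 64.
Step 3: result = 64

The answer is 64.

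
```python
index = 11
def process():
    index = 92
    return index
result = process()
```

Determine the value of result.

Step 1: Global index = 11.
Step 2: process() creates local index = 92, shadowing the global.
Step 3: Returns local index = 92. result = 92

The answer is 92.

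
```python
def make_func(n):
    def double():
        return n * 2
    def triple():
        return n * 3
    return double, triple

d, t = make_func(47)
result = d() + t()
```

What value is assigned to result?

Step 1: Both closures capture the same n = 47.
Step 2: d() = 47 * 2 = 94, t() = 47 * 3 = 141.
Step 3: result = 94 + 141 = 235

The answer is 235.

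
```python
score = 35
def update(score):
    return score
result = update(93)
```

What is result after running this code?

Step 1: Global score = 35.
Step 2: update(93) takes parameter score = 93, which shadows the global.
Step 3: result = 93

The answer is 93.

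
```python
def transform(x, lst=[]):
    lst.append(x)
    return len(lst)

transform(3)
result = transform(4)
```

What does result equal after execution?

Step 1: Mutable default list persists between calls.
Step 2: First call: lst = [3], len = 1. Second call: lst = [3, 4], len = 2.
Step 3: result = 2

The answer is 2.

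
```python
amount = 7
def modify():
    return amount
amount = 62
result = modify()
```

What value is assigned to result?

Step 1: amount is first set to 7, then reassigned to 62.
Step 2: modify() is called after the reassignment, so it looks up the current global amount = 62.
Step 3: result = 62

The answer is 62.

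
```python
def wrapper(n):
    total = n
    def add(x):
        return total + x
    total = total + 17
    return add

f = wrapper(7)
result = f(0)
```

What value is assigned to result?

Step 1: wrapper(7) sets total = 7, then total = 7 + 17 = 24.
Step 2: Closures capture by reference, so add sees total = 24.
Step 3: f(0) returns 24 + 0 = 24

The answer is 24.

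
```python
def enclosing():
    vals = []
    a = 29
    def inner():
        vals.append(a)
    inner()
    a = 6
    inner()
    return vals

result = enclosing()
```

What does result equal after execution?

Step 1: a = 29. inner() appends current a to vals.
Step 2: First inner(): appends 29. Then a = 6.
Step 3: Second inner(): appends 6 (closure sees updated a). result = [29, 6]

The answer is [29, 6].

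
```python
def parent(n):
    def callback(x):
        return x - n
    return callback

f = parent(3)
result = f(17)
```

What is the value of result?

Step 1: parent(3) creates a closure capturing n = 3.
Step 2: f(17) computes 17 - 3 = 14.
Step 3: result = 14

The answer is 14.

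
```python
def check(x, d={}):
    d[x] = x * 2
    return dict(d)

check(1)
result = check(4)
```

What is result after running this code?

Step 1: Mutable default dict is shared across calls.
Step 2: First call adds 1: 2. Second call adds 4: 8.
Step 3: result = {1: 2, 4: 8}

The answer is {1: 2, 4: 8}.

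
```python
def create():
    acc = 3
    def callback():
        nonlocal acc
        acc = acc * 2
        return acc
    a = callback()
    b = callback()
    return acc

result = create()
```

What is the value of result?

Step 1: acc starts at 3.
Step 2: First callback(): acc = 3 * 2 = 6.
Step 3: Second callback(): acc = 6 * 2 = 12.
Step 4: result = 12

The answer is 12.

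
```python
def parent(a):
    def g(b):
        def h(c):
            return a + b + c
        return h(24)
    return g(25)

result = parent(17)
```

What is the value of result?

Step 1: a = 17, b = 25, c = 24 across three nested scopes.
Step 2: h() accesses all three via LEGB rule.
Step 3: result = 17 + 25 + 24 = 66

The answer is 66.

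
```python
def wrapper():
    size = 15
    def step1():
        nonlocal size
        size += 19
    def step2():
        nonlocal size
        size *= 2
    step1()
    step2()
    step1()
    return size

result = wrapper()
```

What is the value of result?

Step 1: size = 15.
Step 2: step1(): size = 15 + 19 = 34.
Step 3: step2(): size = 34 * 2 = 68.
Step 4: step1(): size = 68 + 19 = 87. result = 87

The answer is 87.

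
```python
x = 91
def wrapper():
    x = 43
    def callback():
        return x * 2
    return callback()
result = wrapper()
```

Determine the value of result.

Step 1: wrapper() shadows global x with x = 43.
Step 2: callback() finds x = 43 in enclosing scope, computes 43 * 2 = 86.
Step 3: result = 86

The answer is 86.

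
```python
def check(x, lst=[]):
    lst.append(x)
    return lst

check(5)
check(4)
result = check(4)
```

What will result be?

Step 1: Mutable default argument gotcha! The list [] is created once.
Step 2: Each call appends to the SAME list: [5], [5, 4], [5, 4, 4].
Step 3: result = [5, 4, 4]

The answer is [5, 4, 4].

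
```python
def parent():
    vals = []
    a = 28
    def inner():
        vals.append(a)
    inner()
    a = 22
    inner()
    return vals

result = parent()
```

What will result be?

Step 1: a = 28. inner() appends current a to vals.
Step 2: First inner(): appends 28. Then a = 22.
Step 3: Second inner(): appends 22 (closure sees updated a). result = [28, 22]

The answer is [28, 22].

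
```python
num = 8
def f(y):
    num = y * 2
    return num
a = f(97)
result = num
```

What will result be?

Step 1: Global num = 8.
Step 2: f(97) creates local num = 97 * 2 = 194.
Step 3: Global num unchanged because no global keyword. result = 8

The answer is 8.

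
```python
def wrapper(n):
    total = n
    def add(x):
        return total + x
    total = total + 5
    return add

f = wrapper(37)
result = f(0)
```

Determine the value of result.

Step 1: wrapper(37) sets total = 37, then total = 37 + 5 = 42.
Step 2: Closures capture by reference, so add sees total = 42.
Step 3: f(0) returns 42 + 0 = 42

The answer is 42.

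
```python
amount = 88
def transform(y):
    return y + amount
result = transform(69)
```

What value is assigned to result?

Step 1: amount = 88 is defined globally.
Step 2: transform(69) uses parameter y = 69 and looks up amount from global scope = 88.
Step 3: result = 69 + 88 = 157

The answer is 157.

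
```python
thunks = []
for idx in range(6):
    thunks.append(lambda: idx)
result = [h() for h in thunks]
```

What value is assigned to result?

Step 1: All 6 lambdas share the same variable idx.
Step 2: After the loop, idx = 5.
Step 3: Each call returns 5. result = [5, 5, 5, 5, 5, 5]

The answer is [5, 5, 5, 5, 5, 5].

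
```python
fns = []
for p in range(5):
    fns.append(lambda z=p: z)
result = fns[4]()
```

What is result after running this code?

Step 1: Default argument z=p captures p's value at each iteration.
Step 2: fns[4] captured z = 4 when p was 4.
Step 3: result = 4

The answer is 4.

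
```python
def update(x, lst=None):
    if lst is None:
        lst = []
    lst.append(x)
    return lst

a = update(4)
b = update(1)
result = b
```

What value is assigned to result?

Step 1: None default with guard creates a NEW list each call.
Step 2: a = [4] (fresh list). b = [1] (another fresh list).
Step 3: result = [1] (this is the fix for mutable default)

The answer is [1].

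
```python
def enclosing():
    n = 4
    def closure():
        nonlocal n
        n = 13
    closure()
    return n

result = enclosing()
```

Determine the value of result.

Step 1: enclosing() sets n = 4.
Step 2: closure() uses nonlocal to reassign n = 13.
Step 3: result = 13

The answer is 13.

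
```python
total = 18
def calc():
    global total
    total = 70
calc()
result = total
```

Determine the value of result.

Step 1: total = 18 globally.
Step 2: calc() declares global total and sets it to 70.
Step 3: After calc(), global total = 70. result = 70

The answer is 70.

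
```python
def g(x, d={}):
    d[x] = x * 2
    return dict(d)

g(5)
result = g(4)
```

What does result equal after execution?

Step 1: Mutable default dict is shared across calls.
Step 2: First call adds 5: 10. Second call adds 4: 8.
Step 3: result = {5: 10, 4: 8}

The answer is {5: 10, 4: 8}.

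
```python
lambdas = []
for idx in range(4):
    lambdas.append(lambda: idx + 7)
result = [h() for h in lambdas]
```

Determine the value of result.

Step 1: All lambdas capture idx by reference. After the loop, idx = 3.
Step 2: Each call returns 3 + 7 = 10.
Step 3: result = [10, 10, 10, 10]

The answer is [10, 10, 10, 10].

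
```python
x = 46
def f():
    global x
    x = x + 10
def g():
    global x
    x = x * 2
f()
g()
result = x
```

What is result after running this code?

Step 1: x = 46.
Step 2: f() adds 10: x = 46 + 10 = 56.
Step 3: g() doubles: x = 56 * 2 = 112.
Step 4: result = 112

The answer is 112.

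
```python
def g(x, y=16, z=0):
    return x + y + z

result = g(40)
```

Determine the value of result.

Step 1: g(40) uses defaults y = 16, z = 0.
Step 2: Returns 40 + 16 + 0 = 56.
Step 3: result = 56

The answer is 56.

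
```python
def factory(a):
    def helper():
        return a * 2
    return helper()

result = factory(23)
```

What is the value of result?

Step 1: factory(23) binds parameter a = 23.
Step 2: helper() accesses a = 23 from enclosing scope.
Step 3: result = 23 * 2 = 46

The answer is 46.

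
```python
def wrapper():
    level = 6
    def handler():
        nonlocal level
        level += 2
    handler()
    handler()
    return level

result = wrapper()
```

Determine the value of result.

Step 1: level starts at 6.
Step 2: handler() is called 2 times, each adding 2.
Step 3: level = 6 + 2 * 2 = 10

The answer is 10.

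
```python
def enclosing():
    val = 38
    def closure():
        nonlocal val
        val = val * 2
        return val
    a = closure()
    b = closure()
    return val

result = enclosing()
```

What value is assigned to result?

Step 1: val starts at 38.
Step 2: First closure(): val = 38 * 2 = 76.
Step 3: Second closure(): val = 76 * 2 = 152.
Step 4: result = 152

The answer is 152.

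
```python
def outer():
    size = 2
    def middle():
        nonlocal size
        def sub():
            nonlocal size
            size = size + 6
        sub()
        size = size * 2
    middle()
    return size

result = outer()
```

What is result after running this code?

Step 1: size = 2.
Step 2: sub() adds 6: size = 2 + 6 = 8.
Step 3: middle() doubles: size = 8 * 2 = 16.
Step 4: result = 16

The answer is 16.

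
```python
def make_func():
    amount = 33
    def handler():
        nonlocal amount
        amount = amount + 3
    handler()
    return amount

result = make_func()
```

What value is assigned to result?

Step 1: make_func() sets amount = 33.
Step 2: handler() uses nonlocal to modify amount in make_func's scope: amount = 33 + 3 = 36.
Step 3: make_func() returns the modified amount = 36

The answer is 36.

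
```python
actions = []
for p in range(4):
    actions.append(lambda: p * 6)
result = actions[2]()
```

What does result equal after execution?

Step 1: All lambdas reference the same variable p (late binding).
Step 2: After the loop, p = 3. Every lambda returns p * 6.
Step 3: actions[2]() = 3 * 6 = 18

The answer is 18.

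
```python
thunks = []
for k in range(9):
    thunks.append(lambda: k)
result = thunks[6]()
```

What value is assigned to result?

Step 1: The loop creates 9 lambdas, all referencing the same variable k.
Step 2: After the loop, k = 8 (final value).
Step 3: thunks[6]() looks up k at call time and finds 8. This is the late binding gotcha. result = 8

The answer is 8.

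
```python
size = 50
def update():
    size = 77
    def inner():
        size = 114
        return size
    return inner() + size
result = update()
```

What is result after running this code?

Step 1: update() has local size = 77. inner() has local size = 114.
Step 2: inner() returns its local size = 114.
Step 3: update() returns 114 + its own size (77) = 191

The answer is 191.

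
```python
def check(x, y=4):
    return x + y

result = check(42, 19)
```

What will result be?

Step 1: check(42, 19) overrides default y with 19.
Step 2: Returns 42 + 19 = 61.
Step 3: result = 61

The answer is 61.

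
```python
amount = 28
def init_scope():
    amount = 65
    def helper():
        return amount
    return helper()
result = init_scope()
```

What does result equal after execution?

Step 1: amount = 28 globally, but init_scope() defines amount = 65 locally.
Step 2: helper() looks up amount. Not in local scope, so checks enclosing scope (init_scope) and finds amount = 65.
Step 3: result = 65

The answer is 65.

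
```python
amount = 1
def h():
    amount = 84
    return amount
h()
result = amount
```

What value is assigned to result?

Step 1: amount = 1 globally.
Step 2: h() creates a LOCAL amount = 84 (no global keyword!).
Step 3: The global amount is unchanged. result = 1

The answer is 1.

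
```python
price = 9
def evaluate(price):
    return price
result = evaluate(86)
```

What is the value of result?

Step 1: Global price = 9.
Step 2: evaluate(86) takes parameter price = 86, which shadows the global.
Step 3: result = 86

The answer is 86.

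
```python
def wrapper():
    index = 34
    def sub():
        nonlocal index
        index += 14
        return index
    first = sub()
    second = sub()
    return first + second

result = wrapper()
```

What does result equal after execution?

Step 1: index starts at 34.
Step 2: First call: index = 34 + 14 = 48, returns 48.
Step 3: Second call: index = 48 + 14 = 62, returns 62.
Step 4: result = 48 + 62 = 110

The answer is 110.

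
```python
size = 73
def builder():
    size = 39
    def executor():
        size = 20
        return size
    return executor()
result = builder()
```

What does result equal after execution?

Step 1: Three scopes define size: global (73), builder (39), executor (20).
Step 2: executor() has its own local size = 20, which shadows both enclosing and global.
Step 3: result = 20 (local wins in LEGB)

The answer is 20.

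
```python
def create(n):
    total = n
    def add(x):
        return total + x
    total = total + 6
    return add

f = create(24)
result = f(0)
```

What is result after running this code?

Step 1: create(24) sets total = 24, then total = 24 + 6 = 30.
Step 2: Closures capture by reference, so add sees total = 30.
Step 3: f(0) returns 30 + 0 = 30

The answer is 30.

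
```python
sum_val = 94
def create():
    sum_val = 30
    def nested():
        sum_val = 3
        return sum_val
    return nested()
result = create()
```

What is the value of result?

Step 1: Three scopes define sum_val: global (94), create (30), nested (3).
Step 2: nested() has its own local sum_val = 3, which shadows both enclosing and global.
Step 3: result = 3 (local wins in LEGB)

The answer is 3.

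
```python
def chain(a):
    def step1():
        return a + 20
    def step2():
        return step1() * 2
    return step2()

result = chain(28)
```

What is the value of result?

Step 1: chain(28) captures a = 28.
Step 2: step2() calls step1() which returns 28 + 20 = 48.
Step 3: step2() returns 48 * 2 = 96

The answer is 96.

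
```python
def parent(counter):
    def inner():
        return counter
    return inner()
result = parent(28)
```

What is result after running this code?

Step 1: parent(28) binds parameter counter = 28.
Step 2: inner() looks up counter in enclosing scope and finds the parameter counter = 28.
Step 3: result = 28

The answer is 28.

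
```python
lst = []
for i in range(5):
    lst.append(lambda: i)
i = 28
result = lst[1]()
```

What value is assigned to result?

Step 1: Lambdas capture the variable i by reference, not by value.
Step 2: After the loop, i is reassigned to 28.
Step 3: lst[1]() looks up the current i = 28. result = 28

The answer is 28.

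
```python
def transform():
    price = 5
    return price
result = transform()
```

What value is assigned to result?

Step 1: transform() defines price = 5 in its local scope.
Step 2: return price finds the local variable price = 5.
Step 3: result = 5

The answer is 5.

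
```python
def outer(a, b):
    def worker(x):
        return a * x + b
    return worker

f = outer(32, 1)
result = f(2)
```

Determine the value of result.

Step 1: outer(32, 1) captures a = 32, b = 1.
Step 2: f(2) computes 32 * 2 + 1 = 65.
Step 3: result = 65

The answer is 65.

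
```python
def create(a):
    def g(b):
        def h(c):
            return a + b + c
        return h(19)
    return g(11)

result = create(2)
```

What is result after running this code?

Step 1: a = 2, b = 11, c = 19 across three nested scopes.
Step 2: h() accesses all three via LEGB rule.
Step 3: result = 2 + 11 + 19 = 32

The answer is 32.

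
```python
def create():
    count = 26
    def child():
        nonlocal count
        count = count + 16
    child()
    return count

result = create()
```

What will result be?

Step 1: create() sets count = 26.
Step 2: child() uses nonlocal to modify count in create's scope: count = 26 + 16 = 42.
Step 3: create() returns the modified count = 42

The answer is 42.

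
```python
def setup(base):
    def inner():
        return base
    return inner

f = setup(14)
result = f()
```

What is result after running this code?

Step 1: setup(14) creates closure capturing base = 14.
Step 2: f() returns the captured base = 14.
Step 3: result = 14

The answer is 14.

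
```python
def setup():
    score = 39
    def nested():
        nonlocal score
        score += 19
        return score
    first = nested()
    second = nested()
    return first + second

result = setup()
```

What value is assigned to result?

Step 1: score starts at 39.
Step 2: First call: score = 39 + 19 = 58, returns 58.
Step 3: Second call: score = 58 + 19 = 77, returns 77.
Step 4: result = 58 + 77 = 135

The answer is 135.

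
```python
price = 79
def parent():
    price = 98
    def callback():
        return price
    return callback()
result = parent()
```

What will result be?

Step 1: price = 79 globally, but parent() defines price = 98 locally.
Step 2: callback() looks up price. Not in local scope, so checks enclosing scope (parent) and finds price = 98.
Step 3: result = 98

The answer is 98.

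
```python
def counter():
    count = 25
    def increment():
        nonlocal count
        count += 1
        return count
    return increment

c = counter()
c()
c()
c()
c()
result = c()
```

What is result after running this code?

Step 1: counter() creates closure with count = 25.
Step 2: Each c() call increments count via nonlocal. After 5 calls: 25 + 5 = 30.
Step 3: result = 30

The answer is 30.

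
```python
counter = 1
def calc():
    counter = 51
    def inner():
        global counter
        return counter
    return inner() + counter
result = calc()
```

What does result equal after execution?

Step 1: Global counter = 1. calc() shadows with local counter = 51.
Step 2: inner() uses global keyword, so inner() returns global counter = 1.
Step 3: calc() returns 1 + 51 = 52

The answer is 52.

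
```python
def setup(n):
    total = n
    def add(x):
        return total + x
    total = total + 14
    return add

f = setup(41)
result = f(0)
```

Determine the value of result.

Step 1: setup(41) sets total = 41, then total = 41 + 14 = 55.
Step 2: Closures capture by reference, so add sees total = 55.
Step 3: f(0) returns 55 + 0 = 55

The answer is 55.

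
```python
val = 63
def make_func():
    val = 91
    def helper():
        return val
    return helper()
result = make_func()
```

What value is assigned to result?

Step 1: val = 63 globally, but make_func() defines val = 91 locally.
Step 2: helper() looks up val. Not in local scope, so checks enclosing scope (make_func) and finds val = 91.
Step 3: result = 91

The answer is 91.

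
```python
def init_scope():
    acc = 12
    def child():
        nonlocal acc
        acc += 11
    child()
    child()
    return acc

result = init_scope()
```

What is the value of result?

Step 1: acc starts at 12.
Step 2: child() is called 2 times, each adding 11.
Step 3: acc = 12 + 11 * 2 = 34

The answer is 34.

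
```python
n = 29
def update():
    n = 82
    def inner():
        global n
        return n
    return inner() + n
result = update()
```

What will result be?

Step 1: Global n = 29. update() shadows with local n = 82.
Step 2: inner() uses global keyword, so inner() returns global n = 29.
Step 3: update() returns 29 + 82 = 111

The answer is 111.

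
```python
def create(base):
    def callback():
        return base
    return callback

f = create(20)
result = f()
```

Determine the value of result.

Step 1: create(20) creates closure capturing base = 20.
Step 2: f() returns the captured base = 20.
Step 3: result = 20

The answer is 20.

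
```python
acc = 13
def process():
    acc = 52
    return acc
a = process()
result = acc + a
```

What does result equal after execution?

Step 1: Global acc = 13. process() returns local acc = 52.
Step 2: a = 52. Global acc still = 13.
Step 3: result = 13 + 52 = 65

The answer is 65.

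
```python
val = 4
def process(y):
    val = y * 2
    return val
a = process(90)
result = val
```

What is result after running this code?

Step 1: Global val = 4.
Step 2: process(90) creates local val = 90 * 2 = 180.
Step 3: Global val unchanged because no global keyword. result = 4

The answer is 4.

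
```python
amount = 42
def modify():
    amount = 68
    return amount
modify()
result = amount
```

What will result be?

Step 1: Global amount = 42.
Step 2: modify() creates local amount = 68 (shadow, not modification).
Step 3: After modify() returns, global amount is unchanged. result = 42

The answer is 42.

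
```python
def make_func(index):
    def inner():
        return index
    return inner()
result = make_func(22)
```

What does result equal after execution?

Step 1: make_func(22) binds parameter index = 22.
Step 2: inner() looks up index in enclosing scope and finds the parameter index = 22.
Step 3: result = 22

The answer is 22.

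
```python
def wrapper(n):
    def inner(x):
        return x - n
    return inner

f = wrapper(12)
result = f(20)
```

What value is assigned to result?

Step 1: wrapper(12) creates a closure capturing n = 12.
Step 2: f(20) computes 20 - 12 = 8.
Step 3: result = 8

The answer is 8.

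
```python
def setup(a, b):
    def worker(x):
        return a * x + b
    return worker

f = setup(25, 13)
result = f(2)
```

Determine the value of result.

Step 1: setup(25, 13) captures a = 25, b = 13.
Step 2: f(2) computes 25 * 2 + 13 = 63.
Step 3: result = 63

The answer is 63.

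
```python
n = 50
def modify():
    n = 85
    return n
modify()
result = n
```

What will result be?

Step 1: Global n = 50.
Step 2: modify() creates local n = 85 (shadow, not modification).
Step 3: After modify() returns, global n is unchanged. result = 50

The answer is 50.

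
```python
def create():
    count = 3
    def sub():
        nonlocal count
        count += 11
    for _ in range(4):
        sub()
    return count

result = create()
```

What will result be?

Step 1: count = 3.
Step 2: sub() is called 4 times in a loop, each adding 11 via nonlocal.
Step 3: count = 3 + 11 * 4 = 47

The answer is 47.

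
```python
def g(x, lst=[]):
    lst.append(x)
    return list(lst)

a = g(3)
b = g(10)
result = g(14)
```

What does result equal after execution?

Step 1: Default list is shared. list() creates copies for return values.
Step 2: Internal list grows: [3] -> [3, 10] -> [3, 10, 14].
Step 3: result = [3, 10, 14]

The answer is [3, 10, 14].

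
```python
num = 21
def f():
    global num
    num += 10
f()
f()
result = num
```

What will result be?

Step 1: num = 21.
Step 2: First f(): num = 21 + 10 = 31.
Step 3: Second f(): num = 31 + 10 = 41. result = 41

The answer is 41.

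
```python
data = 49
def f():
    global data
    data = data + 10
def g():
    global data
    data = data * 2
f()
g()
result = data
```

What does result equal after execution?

Step 1: data = 49.
Step 2: f() adds 10: data = 49 + 10 = 59.
Step 3: g() doubles: data = 59 * 2 = 118.
Step 4: result = 118

The answer is 118.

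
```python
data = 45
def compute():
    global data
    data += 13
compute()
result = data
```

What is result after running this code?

Step 1: data = 45 globally.
Step 2: compute() modifies global data: data += 13 = 58.
Step 3: result = 58

The answer is 58.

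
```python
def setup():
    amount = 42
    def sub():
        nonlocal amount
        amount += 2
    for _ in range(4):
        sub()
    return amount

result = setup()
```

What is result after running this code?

Step 1: amount = 42.
Step 2: sub() is called 4 times in a loop, each adding 2 via nonlocal.
Step 3: amount = 42 + 2 * 4 = 50

The answer is 50.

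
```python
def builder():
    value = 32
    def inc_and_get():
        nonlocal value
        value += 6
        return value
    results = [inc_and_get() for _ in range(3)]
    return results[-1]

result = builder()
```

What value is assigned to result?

Step 1: value = 32.
Step 2: Three calls to inc_and_get(), each adding 6.
Step 3: Last value = 32 + 6 * 3 = 50

The answer is 50.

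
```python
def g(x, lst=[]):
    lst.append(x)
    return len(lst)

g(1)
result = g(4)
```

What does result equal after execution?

Step 1: Mutable default list persists between calls.
Step 2: First call: lst = [1], len = 1. Second call: lst = [1, 4], len = 2.
Step 3: result = 2

The answer is 2.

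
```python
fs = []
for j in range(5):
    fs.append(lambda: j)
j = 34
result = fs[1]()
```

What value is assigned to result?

Step 1: Lambdas capture the variable j by reference, not by value.
Step 2: After the loop, j is reassigned to 34.
Step 3: fs[1]() looks up the current j = 34. result = 34

The answer is 34.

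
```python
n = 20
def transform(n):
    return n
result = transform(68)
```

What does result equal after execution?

Step 1: Global n = 20.
Step 2: transform(68) takes parameter n = 68, which shadows the global.
Step 3: result = 68

The answer is 68.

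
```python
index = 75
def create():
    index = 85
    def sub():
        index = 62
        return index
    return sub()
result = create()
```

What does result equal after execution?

Step 1: Three scopes define index: global (75), create (85), sub (62).
Step 2: sub() has its own local index = 62, which shadows both enclosing and global.
Step 3: result = 62 (local wins in LEGB)

The answer is 62.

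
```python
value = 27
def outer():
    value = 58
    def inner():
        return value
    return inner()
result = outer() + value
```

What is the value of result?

Step 1: Global value = 27. outer() shadows with value = 58.
Step 2: inner() returns enclosing value = 58. outer() = 58.
Step 3: result = 58 + global value (27) = 85

The answer is 85.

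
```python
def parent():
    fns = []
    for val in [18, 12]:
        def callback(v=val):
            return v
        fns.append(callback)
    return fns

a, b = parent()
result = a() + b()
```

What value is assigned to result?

Step 1: Default argument v=val captures val at each iteration.
Step 2: a() returns 18 (captured at first iteration), b() returns 12 (captured at second).
Step 3: result = 18 + 12 = 30

The answer is 30.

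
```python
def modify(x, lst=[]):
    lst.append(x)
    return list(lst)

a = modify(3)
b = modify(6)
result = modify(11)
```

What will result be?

Step 1: Default list is shared. list() creates copies for return values.
Step 2: Internal list grows: [3] -> [3, 6] -> [3, 6, 11].
Step 3: result = [3, 6, 11]

The answer is [3, 6, 11].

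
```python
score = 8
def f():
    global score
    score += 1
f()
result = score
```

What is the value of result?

Step 1: score = 8 globally.
Step 2: f() modifies global score: score += 1 = 9.
Step 3: result = 9

The answer is 9.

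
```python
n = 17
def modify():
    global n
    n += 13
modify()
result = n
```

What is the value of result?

Step 1: n = 17 globally.
Step 2: modify() modifies global n: n += 13 = 30.
Step 3: result = 30

The answer is 30.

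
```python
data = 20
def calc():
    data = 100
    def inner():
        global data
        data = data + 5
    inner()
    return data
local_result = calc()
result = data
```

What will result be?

Step 1: Global data = 20. calc() creates local data = 100.
Step 2: inner() declares global data and adds 5: global data = 20 + 5 = 25.
Step 3: calc() returns its local data = 100 (unaffected by inner).
Step 4: result = global data = 25

The answer is 25.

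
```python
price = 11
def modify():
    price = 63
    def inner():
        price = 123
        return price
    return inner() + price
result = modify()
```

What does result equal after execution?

Step 1: modify() has local price = 63. inner() has local price = 123.
Step 2: inner() returns its local price = 123.
Step 3: modify() returns 123 + its own price (63) = 186

The answer is 186.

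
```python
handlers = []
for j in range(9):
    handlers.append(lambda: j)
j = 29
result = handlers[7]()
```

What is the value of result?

Step 1: Lambdas capture the variable j by reference, not by value.
Step 2: After the loop, j is reassigned to 29.
Step 3: handlers[7]() looks up the current j = 29. result = 29

The answer is 29.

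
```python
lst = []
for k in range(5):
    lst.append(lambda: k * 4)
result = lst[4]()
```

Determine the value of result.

Step 1: All lambdas reference the same variable k (late binding).
Step 2: After the loop, k = 4. Every lambda returns k * 4.
Step 3: lst[4]() = 4 * 4 = 16

The answer is 16.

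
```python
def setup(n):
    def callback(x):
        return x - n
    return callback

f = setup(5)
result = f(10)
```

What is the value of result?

Step 1: setup(5) creates a closure capturing n = 5.
Step 2: f(10) computes 10 - 5 = 5.
Step 3: result = 5

The answer is 5.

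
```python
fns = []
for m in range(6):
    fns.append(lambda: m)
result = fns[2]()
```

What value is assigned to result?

Step 1: The loop creates 6 lambdas, all referencing the same variable m.
Step 2: After the loop, m = 5 (final value).
Step 3: fns[2]() looks up m at call time and finds 5. This is the late binding gotcha. result = 5

The answer is 5.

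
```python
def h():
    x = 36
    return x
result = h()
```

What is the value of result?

Step 1: h() defines x = 36 in its local scope.
Step 2: return x finds the local variable x = 36.
Step 3: result = 36

The answer is 36.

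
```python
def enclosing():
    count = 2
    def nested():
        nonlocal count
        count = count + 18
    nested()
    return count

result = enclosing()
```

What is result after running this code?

Step 1: enclosing() sets count = 2.
Step 2: nested() uses nonlocal to modify count in enclosing's scope: count = 2 + 18 = 20.
Step 3: enclosing() returns the modified count = 20

The answer is 20.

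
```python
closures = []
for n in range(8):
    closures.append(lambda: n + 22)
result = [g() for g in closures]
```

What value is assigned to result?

Step 1: All lambdas capture n by reference. After the loop, n = 7.
Step 2: Each call returns 7 + 22 = 29.
Step 3: result = [29, 29, 29, 29, 29, 29, 29, 29]

The answer is [29, 29, 29, 29, 29, 29, 29, 29].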